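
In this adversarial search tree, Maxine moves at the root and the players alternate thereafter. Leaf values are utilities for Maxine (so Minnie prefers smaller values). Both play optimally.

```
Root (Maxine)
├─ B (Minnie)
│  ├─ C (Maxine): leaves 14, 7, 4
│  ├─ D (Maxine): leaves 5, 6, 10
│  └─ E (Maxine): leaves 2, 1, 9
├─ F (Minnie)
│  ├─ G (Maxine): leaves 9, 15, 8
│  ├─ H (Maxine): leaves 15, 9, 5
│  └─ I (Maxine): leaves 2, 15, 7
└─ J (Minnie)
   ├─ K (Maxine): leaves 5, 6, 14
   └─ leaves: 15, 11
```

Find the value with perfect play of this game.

15

C (Maxine): max(14, 7, 4) = 14
D (Maxine): max(5, 6, 10) = 10
E (Maxine): max(2, 1, 9) = 9
B (Minnie): min(14, 10, 9) = 9
G (Maxine): max(9, 15, 8) = 15
H (Maxine): max(15, 9, 5) = 15
I (Maxine): max(2, 15, 7) = 15
F (Minnie): min(15, 15, 15) = 15
K (Maxine): max(5, 6, 14) = 14
J (Minnie): min(14, 15, 11) = 11
Root (Maxine): max(9, 15, 11) = 15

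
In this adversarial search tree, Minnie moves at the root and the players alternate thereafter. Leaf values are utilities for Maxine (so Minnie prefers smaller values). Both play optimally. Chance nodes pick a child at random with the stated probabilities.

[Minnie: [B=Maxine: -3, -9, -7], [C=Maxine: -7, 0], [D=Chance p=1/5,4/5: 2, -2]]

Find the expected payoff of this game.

-3

B (Maxine): max(-3, -9, -7) = -3
C (Maxine): max(-7, 0) = 0
D (Chance): 1/5·2 + 4/5·-2 = -1.2
Root (Minnie): min(-3, 0, -1.2) = -3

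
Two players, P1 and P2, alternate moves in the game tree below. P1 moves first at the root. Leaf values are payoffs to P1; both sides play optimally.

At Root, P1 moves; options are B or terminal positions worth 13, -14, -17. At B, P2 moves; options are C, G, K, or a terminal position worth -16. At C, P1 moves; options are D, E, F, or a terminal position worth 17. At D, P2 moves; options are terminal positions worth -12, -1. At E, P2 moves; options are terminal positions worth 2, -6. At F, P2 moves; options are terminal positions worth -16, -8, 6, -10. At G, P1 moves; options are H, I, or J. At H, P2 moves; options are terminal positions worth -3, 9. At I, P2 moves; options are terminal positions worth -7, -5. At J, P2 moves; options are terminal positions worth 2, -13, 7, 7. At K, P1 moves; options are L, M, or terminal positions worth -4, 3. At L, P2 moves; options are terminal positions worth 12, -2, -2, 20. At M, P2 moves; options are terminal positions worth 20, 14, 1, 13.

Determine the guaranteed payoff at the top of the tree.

13

D (P2): min(-12, -1) = -12
E (P2): min(2, -6) = -6
F (P2): min(-16, -8, 6, -10) = -16
C (P1): max(-12, -6, -16, 17) = 17
H (P2): min(-3, 9) = -3
I (P2): min(-7, -5) = -7
J (P2): min(2, -13, 7, 7) = -13
G (P1): max(-3, -7, -13) = -3
L (P2): min(12, -2, -2, 20) = -2
M (P2): min(20, 14, 1, 13) = 1
K (P1): max(-2, 1, -4, 3) = 3
B (P2): min(17, -3, 3, -16) = -16
Root (P1): max(-16, 13, -14, -17) = 13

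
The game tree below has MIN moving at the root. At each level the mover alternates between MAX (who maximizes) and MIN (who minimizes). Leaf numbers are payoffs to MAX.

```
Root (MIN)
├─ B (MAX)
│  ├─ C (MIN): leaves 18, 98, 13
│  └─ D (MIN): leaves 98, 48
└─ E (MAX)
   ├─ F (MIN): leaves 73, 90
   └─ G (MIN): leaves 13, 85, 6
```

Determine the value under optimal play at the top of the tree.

48

C (MIN): min(18, 98, 13) = 13
D (MIN): min(98, 48) = 48
B (MAX): max(13, 48) = 48
F (MIN): min(73, 90) = 73
G (MIN): min(13, 85, 6) = 6
E (MAX): max(73, 6) = 73
Root (MIN): min(48, 73) = 48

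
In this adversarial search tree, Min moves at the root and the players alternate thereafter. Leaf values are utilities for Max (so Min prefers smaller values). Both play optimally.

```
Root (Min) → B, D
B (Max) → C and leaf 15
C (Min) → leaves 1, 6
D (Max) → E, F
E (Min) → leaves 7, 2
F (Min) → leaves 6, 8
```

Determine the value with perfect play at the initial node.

C (Min): min(1, 6) = 1
B (Max): max(1, 15) = 15
E (Min): min(7, 2) = 2
F (Min): min(6, 8) = 6
D (Max): max(2, 6) = 6
Root (Min): min(15, 6) = 6

6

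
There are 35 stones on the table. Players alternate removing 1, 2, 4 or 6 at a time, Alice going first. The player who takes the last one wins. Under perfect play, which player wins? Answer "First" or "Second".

Compute winning (W) and losing (L) positions by backward induction:
i:   0  1  2  3  4  5  6  7  8  9 10 11 12 13 14 15 16 17 18 19 20 21 22 23 24 25 26 27 28 29 30 31 32 33 34 35
     L  W  W  L  W  W  W  W  L  W  W  L  W  W  W  W  L  W  W  L  W  W  W  W  L  W  W  L  W  W  W  W  L  W  W  L
Position 35 is L, so the second player wins.

Second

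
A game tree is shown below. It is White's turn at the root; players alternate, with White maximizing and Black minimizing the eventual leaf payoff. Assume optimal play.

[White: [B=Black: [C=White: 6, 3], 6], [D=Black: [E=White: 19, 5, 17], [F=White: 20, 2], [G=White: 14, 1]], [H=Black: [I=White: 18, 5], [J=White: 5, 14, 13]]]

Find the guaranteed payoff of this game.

C (White): max(6, 3) = 6
B (Black): min(6, 6) = 6
E (White): max(19, 5, 17) = 19
F (White): max(20, 2) = 20
G (White): max(14, 1) = 14
D (Black): min(19, 20, 14) = 14
I (White): max(18, 5) = 18
J (White): max(5, 14, 13) = 14
H (Black): min(18, 14) = 14
Root (White): max(6, 14, 14) = 14

14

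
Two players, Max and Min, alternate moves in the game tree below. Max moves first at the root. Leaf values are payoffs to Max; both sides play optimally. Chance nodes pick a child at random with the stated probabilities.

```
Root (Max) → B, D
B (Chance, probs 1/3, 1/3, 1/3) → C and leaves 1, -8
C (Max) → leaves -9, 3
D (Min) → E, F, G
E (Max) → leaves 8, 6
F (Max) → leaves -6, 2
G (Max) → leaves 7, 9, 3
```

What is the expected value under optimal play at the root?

C (Max): max(-9, 3) = 3
B (Chance): 1/3·3 + 1/3·1 + 1/3·-8 = -1.33
E (Max): max(8, 6) = 8
F (Max): max(-6, 2) = 2
G (Max): max(7, 9, 3) = 9
D (Min): min(8, 2, 9) = 2
Root (Max): max(-1.33, 2) = 2

2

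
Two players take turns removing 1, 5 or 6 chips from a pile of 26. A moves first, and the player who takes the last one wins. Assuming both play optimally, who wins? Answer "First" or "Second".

Positions where the player to move wins (W) vs loses (L):
i:   0  1  2  3  4  5  6  7  8  9 10 11 12 13 14 15 16 17 18 19 20 21 22 23 24 25 26
     L  W  L  W  L  W  W  W  W  W  W  L  W  L  W  L  W  W  W  W  W  W  L  W  L  W  L
Position 26 is L, so the second player wins.

Second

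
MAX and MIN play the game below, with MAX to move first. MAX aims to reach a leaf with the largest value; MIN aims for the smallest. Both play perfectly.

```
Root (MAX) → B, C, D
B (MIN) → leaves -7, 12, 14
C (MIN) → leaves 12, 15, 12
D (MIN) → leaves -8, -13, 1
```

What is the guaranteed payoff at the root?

B (MIN): min(-7, 12, 14) = -7
C (MIN): min(12, 15, 12) = 12
D (MIN): min(-8, -13, 1) = -13
Root (MAX): max(-7, 12, -13) = 12

12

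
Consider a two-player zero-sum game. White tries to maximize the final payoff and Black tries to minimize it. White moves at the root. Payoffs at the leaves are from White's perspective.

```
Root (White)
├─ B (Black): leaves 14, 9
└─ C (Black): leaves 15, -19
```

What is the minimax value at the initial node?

B (Black): min(14, 9) = 9
C (Black): min(15, -19) = -19
Root (White): max(9, -19) = 9

9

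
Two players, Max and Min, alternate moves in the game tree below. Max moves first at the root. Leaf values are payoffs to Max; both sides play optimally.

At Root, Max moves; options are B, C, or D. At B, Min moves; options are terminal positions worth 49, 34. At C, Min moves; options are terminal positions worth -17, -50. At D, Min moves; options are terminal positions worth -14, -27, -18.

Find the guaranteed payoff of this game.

34

B (Min): min(49, 34) = 34
C (Min): min(-17, -50) = -50
D (Min): min(-14, -27, -18) = -27
Root (Max): max(34, -50, -27) = 34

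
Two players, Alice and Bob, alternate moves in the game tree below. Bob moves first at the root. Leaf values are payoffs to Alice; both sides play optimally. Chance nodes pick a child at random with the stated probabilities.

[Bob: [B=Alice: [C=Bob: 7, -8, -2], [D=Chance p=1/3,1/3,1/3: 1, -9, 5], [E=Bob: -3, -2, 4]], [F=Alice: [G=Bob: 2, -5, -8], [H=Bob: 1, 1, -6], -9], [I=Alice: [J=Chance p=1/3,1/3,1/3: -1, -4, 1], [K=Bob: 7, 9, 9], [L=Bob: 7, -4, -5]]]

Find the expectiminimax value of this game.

-6

C (Bob): min(7, -8, -2) = -8
D (Chance): 1/3·1 + 1/3·-9 + 1/3·5 = -1
E (Bob): min(-3, -2, 4) = -3
B (Alice): max(-8, -1, -3) = -1
G (Bob): min(2, -5, -8) = -8
H (Bob): min(1, 1, -6) = -6
F (Alice): max(-8, -6, -9) = -6
J (Chance): 1/3·-1 + 1/3·-4 + 1/3·1 = -1.33
K (Bob): min(7, 9, 9) = 7
L (Bob): min(7, -4, -5) = -5
I (Alice): max(-1.33, 7, -5) = 7
Root (Bob): min(-1, -6, 7) = -6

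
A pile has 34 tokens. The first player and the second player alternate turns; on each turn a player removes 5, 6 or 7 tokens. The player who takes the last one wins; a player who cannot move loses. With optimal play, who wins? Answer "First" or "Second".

First

W/L table (W = player to move can force a win):
i:   0  1  2  3  4  5  6  7  8  9 10 11 12 13 14 15 16 17 18 19 20 21 22 23 24 25 26 27 28 29 30 31 32 33 34
     L  L  L  L  L  W  W  W  W  W  W  W  L  L  L  L  L  W  W  W  W  W  W  W  L  L  L  L  L  W  W  W  W  W  W
Position 34 is W, so the first player wins.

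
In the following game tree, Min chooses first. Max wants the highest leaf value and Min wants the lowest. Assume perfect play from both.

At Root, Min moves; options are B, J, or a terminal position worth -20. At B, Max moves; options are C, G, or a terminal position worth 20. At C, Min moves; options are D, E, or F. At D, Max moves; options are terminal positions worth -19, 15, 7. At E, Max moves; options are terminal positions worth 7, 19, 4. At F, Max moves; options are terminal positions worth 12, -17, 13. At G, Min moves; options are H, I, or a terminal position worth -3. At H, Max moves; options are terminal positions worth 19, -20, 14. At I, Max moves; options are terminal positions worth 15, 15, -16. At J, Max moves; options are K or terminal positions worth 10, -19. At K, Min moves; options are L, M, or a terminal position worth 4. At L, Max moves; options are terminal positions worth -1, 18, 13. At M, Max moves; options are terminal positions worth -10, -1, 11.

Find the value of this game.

D (Max): max(-19, 15, 7) = 15
E (Max): max(7, 19, 4) = 19
F (Max): max(12, -17, 13) = 13
C (Min): min(15, 19, 13) = 13
H (Max): max(19, -20, 14) = 19
I (Max): max(15, 15, -16) = 15
G (Min): min(19, 15, -3) = -3
B (Max): max(13, -3, 20) = 20
L (Max): max(-1, 18, 13) = 18
M (Max): max(-10, -1, 11) = 11
K (Min): min(18, 11, 4) = 4
J (Max): max(4, 10, -19) = 10
Root (Min): min(20, 10, -20) = -20

-20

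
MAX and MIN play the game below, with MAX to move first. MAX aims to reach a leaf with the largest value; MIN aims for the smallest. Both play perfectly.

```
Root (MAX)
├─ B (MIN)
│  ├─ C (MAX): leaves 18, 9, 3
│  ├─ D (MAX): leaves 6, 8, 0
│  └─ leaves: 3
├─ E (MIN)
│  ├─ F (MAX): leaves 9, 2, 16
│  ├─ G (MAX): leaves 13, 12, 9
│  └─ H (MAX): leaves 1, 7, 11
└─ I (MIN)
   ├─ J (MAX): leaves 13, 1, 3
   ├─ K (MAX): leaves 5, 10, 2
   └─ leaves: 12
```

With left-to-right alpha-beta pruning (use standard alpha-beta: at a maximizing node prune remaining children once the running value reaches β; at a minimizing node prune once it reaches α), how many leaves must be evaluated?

C [α=-∞,β=+∞]: v=18
D [α=-∞,β=18]: v=8
B [α=-∞,β=+∞]: v=3
F [α=3,β=+∞]: v=16
G [α=3,β=16]: v=13
H [α=3,β=13]: v=11
E [α=3,β=+∞]: v=11
J [α=11,β=+∞]: v=13
K [α=11,β=13]: v=10
I [α=11,β=+∞]: v=10 after child 2 ≤ α → α-cutoff, skip 1
Root [α=-∞,β=+∞]: v=11
Leaves evaluated: 22 of 23.

22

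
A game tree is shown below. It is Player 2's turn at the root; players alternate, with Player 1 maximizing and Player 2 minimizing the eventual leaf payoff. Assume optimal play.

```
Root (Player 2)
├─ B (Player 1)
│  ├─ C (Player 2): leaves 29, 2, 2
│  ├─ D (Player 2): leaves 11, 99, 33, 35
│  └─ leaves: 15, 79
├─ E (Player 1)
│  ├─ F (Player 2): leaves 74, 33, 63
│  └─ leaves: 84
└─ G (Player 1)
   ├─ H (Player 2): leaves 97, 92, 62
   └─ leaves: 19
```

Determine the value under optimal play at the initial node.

C (Player 2): min(29, 2, 2) = 2
D (Player 2): min(11, 99, 33, 35) = 11
B (Player 1): max(2, 11, 15, 79) = 79
F (Player 2): min(74, 33, 63) = 33
E (Player 1): max(33, 84) = 84
H (Player 2): min(97, 92, 62) = 62
G (Player 1): max(62, 19) = 62
Root (Player 2): min(79, 84, 62) = 62

62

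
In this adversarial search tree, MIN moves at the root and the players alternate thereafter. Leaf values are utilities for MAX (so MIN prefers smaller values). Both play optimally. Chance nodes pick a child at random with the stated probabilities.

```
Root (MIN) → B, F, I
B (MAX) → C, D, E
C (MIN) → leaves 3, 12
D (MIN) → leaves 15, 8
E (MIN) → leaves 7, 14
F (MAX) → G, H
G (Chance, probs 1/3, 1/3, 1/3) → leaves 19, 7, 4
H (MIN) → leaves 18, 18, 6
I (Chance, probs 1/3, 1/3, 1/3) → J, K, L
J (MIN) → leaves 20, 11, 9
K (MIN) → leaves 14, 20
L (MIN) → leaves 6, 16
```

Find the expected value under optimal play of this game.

8

C (MIN): min(3, 12) = 3
D (MIN): min(15, 8) = 8
E (MIN): min(7, 14) = 7
B (MAX): max(3, 8, 7) = 8
G (Chance): 1/3·19 + 1/3·7 + 1/3·4 = 10
H (MIN): min(18, 18, 6) = 6
F (MAX): max(10, 6) = 10
J (MIN): min(20, 11, 9) = 9
K (MIN): min(14, 20) = 14
L (MIN): min(6, 16) = 6
I (Chance): 1/3·9 + 1/3·14 + 1/3·6 = 9.67
Root (MIN): min(8, 10, 9.67) = 8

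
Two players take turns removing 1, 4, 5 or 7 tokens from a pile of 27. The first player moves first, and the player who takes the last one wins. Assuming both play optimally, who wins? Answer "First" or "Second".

i:   0  1  2  3  4  5  6  7  8  9 10 11 12 13 14 15 16 17 18 19 20 21 22 23 24 25 26 27
     L  W  L  W  W  W  W  W  L  W  L  W  W  W  W  W  L  W  L  W  W  W  W  W  L  W  L  W
Position 27 is W, so the first player wins.

First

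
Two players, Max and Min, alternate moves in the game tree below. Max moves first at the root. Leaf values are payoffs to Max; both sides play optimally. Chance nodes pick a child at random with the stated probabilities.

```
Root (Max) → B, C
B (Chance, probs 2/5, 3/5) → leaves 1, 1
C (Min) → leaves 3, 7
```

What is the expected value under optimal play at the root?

3

B (Chance): 2/5·1 + 3/5·1 = 1
C (Min): min(3, 7) = 3
Root (Max): max(1, 3) = 3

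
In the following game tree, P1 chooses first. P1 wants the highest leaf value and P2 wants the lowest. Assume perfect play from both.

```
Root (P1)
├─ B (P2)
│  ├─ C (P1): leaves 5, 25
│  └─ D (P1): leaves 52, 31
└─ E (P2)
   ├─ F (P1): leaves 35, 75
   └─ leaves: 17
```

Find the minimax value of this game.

25

C (P1): max(5, 25) = 25
D (P1): max(52, 31) = 52
B (P2): min(25, 52) = 25
F (P1): max(35, 75) = 75
E (P2): min(75, 17) = 17
Root (P1): max(25, 17) = 25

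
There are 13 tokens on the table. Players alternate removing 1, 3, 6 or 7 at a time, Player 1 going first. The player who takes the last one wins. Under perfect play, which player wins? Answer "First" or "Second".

Positions where the player to move wins (W) vs loses (L):
i:   0  1  2  3  4  5  6  7  8  9 10 11 12 13
     L  W  L  W  L  W  W  W  W  W  W  W  L  W
Position 13 is W, so the first player wins.

First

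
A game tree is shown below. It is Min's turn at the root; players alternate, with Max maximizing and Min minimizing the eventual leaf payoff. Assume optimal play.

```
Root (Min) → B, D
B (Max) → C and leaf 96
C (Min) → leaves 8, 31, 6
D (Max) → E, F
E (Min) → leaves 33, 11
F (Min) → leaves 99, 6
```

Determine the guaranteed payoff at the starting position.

C (Min): min(8, 31, 6) = 6
B (Max): max(6, 96) = 96
E (Min): min(33, 11) = 11
F (Min): min(99, 6) = 6
D (Max): max(11, 6) = 11
Root (Min): min(96, 11) = 11

11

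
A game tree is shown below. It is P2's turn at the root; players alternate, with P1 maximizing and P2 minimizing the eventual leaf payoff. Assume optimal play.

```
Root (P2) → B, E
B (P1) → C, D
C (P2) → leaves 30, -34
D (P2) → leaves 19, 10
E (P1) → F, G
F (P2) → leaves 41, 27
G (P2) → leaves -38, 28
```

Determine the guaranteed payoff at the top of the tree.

10

C (P2): min(30, -34) = -34
D (P2): min(19, 10) = 10
B (P1): max(-34, 10) = 10
F (P2): min(41, 27) = 27
G (P2): min(-38, 28) = -38
E (P1): max(27, -38) = 27
Root (P2): min(10, 27) = 10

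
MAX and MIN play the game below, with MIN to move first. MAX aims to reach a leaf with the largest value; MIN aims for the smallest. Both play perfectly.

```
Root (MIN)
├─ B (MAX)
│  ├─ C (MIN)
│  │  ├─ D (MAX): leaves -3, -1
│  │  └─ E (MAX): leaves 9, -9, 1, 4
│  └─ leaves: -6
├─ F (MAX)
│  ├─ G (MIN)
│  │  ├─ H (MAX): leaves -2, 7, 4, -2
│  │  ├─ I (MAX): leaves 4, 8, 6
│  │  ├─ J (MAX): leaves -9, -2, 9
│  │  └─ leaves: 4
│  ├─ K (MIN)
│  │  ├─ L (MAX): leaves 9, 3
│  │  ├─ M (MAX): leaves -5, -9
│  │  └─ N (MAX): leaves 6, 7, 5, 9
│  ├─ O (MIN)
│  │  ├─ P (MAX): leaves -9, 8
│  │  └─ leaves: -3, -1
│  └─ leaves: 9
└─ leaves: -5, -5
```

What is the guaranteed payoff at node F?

9

H: max(-2, 7, 4, -2) = 7
I: max(4, 8, 6) = 8
J: max(-9, -2, 9) = 9
G: min(7, 8, 9, 4) = 4
L: max(9, 3) = 9
M: max(-5, -9) = -5
N: max(6, 7, 5, 9) = 9
K: min(9, -5, 9) = -5
P: max(-9, 8) = 8
O: min(8, -3, -1) = -3
F: max(4, -5, -3, 9) = 9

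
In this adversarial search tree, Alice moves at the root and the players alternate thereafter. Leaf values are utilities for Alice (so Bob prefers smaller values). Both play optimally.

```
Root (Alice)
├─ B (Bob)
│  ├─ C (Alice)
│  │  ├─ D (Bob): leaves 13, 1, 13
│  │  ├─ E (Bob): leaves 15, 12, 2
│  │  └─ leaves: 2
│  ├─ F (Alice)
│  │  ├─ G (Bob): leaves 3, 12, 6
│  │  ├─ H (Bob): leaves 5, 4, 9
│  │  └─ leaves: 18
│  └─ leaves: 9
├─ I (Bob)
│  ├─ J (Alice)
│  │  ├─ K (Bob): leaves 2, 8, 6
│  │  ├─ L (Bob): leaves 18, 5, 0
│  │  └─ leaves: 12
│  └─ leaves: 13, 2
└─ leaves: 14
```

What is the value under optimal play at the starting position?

14

D (Bob): min(13, 1, 13) = 1
E (Bob): min(15, 12, 2) = 2
C (Alice): max(1, 2, 2) = 2
G (Bob): min(3, 12, 6) = 3
H (Bob): min(5, 4, 9) = 4
F (Alice): max(3, 4, 18) = 18
B (Bob): min(2, 18, 9) = 2
K (Bob): min(2, 8, 6) = 2
L (Bob): min(18, 5, 0) = 0
J (Alice): max(2, 0, 12) = 12
I (Bob): min(12, 13, 2) = 2
Root (Alice): max(2, 2, 14) = 14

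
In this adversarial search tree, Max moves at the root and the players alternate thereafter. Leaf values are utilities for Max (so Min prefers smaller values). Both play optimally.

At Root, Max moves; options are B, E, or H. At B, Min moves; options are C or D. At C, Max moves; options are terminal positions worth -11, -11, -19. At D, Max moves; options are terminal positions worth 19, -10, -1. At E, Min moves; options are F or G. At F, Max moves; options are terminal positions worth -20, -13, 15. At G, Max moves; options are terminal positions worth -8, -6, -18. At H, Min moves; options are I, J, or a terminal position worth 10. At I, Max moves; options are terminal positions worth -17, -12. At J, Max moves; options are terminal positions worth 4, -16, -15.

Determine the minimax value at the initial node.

-6

C (Max): max(-11, -11, -19) = -11
D (Max): max(19, -10, -1) = 19
B (Min): min(-11, 19) = -11
F (Max): max(-20, -13, 15) = 15
G (Max): max(-8, -6, -18) = -6
E (Min): min(15, -6) = -6
I (Max): max(-17, -12) = -12
J (Max): max(4, -16, -15) = 4
H (Min): min(-12, 4, 10) = -12
Root (Max): max(-11, -6, -12) = -6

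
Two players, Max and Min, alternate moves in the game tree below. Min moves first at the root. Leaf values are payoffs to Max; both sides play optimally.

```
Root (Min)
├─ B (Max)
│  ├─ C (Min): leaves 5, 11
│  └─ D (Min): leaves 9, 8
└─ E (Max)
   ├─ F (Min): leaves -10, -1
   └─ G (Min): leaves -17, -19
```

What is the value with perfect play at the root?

C (Min): min(5, 11) = 5
D (Min): min(9, 8) = 8
B (Max): max(5, 8) = 8
F (Min): min(-10, -1) = -10
G (Min): min(-17, -19) = -19
E (Max): max(-10, -19) = -10
Root (Min): min(8, -10) = -10

-10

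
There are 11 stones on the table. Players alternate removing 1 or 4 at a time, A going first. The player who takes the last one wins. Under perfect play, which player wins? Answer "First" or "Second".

First

Mark each pile size as W (mover wins) or L (mover loses):
i:   0  1  2  3  4  5  6  7  8  9 10 11
     L  W  L  W  W  L  W  L  W  W  L  W
Position 11 is W, so the first player wins.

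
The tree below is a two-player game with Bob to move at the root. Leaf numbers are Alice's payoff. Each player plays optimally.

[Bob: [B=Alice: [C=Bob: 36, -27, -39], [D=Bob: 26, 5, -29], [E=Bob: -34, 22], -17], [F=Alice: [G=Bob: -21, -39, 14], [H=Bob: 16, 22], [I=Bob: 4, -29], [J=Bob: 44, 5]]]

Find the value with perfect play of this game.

-17

C (Bob): min(36, -27, -39) = -39
D (Bob): min(26, 5, -29) = -29
E (Bob): min(-34, 22) = -34
B (Alice): max(-39, -29, -34, -17) = -17
G (Bob): min(-21, -39, 14) = -39
H (Bob): min(16, 22) = 16
I (Bob): min(4, -29) = -29
J (Bob): min(44, 5) = 5
F (Alice): max(-39, 16, -29, 5) = 16
Root (Bob): min(-17, 16) = -17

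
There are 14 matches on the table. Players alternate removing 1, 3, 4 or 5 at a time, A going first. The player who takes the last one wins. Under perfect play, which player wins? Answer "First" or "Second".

Mark each pile size as W (mover wins) or L (mover loses):
i:   0  1  2  3  4  5  6  7  8  9 10 11 12 13 14
     L  W  L  W  W  W  W  W  L  W  L  W  W  W  W
Position 14 is W, so the first player wins.

First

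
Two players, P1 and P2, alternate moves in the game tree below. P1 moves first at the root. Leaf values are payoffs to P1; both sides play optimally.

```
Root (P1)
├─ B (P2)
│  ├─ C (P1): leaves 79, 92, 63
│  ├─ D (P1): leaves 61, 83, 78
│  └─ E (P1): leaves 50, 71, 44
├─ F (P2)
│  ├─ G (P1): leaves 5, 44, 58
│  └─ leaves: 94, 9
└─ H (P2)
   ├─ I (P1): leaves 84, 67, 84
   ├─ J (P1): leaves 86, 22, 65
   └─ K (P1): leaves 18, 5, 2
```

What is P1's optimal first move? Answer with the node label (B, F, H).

B

C (P1): max(79, 92, 63) = 92
D (P1): max(61, 83, 78) = 83
E (P1): max(50, 71, 44) = 71
B (P2): min(92, 83, 71) = 71
G (P1): max(5, 44, 58) = 58
F (P2): min(58, 94, 9) = 9
I (P1): max(84, 67, 84) = 84
J (P1): max(86, 22, 65) = 86
K (P1): max(18, 5, 2) = 18
H (P2): min(84, 86, 18) = 18
Root (P1): max(71, 9, 18) = 71
P1 picks the child with the highest value: B (value 71).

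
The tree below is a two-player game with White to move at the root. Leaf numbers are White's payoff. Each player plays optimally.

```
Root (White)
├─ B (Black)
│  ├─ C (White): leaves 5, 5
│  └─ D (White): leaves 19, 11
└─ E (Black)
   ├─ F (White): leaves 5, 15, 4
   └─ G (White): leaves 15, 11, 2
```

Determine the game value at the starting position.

C (White): max(5, 5) = 5
D (White): max(19, 11) = 19
B (Black): min(5, 19) = 5
F (White): max(5, 15, 4) = 15
G (White): max(15, 11, 2) = 15
E (Black): min(15, 15) = 15
Root (White): max(5, 15) = 15

15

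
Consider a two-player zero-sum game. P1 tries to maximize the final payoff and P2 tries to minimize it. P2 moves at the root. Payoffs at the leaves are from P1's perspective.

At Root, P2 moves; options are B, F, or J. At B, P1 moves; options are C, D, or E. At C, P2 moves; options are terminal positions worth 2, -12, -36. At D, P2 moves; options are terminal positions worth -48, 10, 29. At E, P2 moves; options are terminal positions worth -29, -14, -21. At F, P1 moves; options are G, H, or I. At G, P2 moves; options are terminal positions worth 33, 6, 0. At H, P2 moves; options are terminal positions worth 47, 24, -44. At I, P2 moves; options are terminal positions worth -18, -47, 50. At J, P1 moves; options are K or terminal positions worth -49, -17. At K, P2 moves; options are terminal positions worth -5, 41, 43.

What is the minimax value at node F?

0

G: min(33, 6, 0) = 0
H: min(47, 24, -44) = -44
I: min(-18, -47, 50) = -47
F: max(0, -44, -47) = 0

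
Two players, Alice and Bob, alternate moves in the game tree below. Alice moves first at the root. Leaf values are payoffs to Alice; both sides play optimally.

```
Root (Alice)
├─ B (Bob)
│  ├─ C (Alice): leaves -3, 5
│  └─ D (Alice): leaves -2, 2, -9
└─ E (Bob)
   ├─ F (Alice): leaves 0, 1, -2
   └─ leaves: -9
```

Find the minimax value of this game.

C (Alice): max(-3, 5) = 5
D (Alice): max(-2, 2, -9) = 2
B (Bob): min(5, 2) = 2
F (Alice): max(0, 1, -2) = 1
E (Bob): min(1, -9) = -9
Root (Alice): max(2, -9) = 2

2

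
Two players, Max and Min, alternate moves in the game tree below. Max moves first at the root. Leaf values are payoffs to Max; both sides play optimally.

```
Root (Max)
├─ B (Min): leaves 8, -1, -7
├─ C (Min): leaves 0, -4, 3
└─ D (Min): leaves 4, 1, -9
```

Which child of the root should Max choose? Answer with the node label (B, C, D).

B (Min): min(8, -1, -7) = -7
C (Min): min(0, -4, 3) = -4
D (Min): min(4, 1, -9) = -9
Root (Max): max(-7, -4, -9) = -4
Max picks the child with the highest value: C (value -4).

C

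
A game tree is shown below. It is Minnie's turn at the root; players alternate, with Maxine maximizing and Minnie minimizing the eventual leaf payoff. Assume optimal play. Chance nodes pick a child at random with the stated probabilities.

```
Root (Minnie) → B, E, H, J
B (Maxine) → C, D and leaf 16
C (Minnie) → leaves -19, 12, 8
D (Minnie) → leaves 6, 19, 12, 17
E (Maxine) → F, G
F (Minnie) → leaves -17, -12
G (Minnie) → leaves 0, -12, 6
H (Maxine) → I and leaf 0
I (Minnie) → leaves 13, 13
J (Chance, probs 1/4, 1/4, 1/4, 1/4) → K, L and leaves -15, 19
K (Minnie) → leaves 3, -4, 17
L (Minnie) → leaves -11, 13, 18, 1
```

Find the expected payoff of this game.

C (Minnie): min(-19, 12, 8) = -19
D (Minnie): min(6, 19, 12, 17) = 6
B (Maxine): max(-19, 6, 16) = 16
F (Minnie): min(-17, -12) = -17
G (Minnie): min(0, -12, 6) = -12
E (Maxine): max(-17, -12) = -12
I (Minnie): min(13, 13) = 13
H (Maxine): max(13, 0) = 13
K (Minnie): min(3, -4, 17) = -4
L (Minnie): min(-11, 13, 18, 1) = -11
J (Chance): 1/4·-4 + 1/4·-11 + 1/4·-15 + 1/4·19 = -2.75
Root (Minnie): min(16, -12, 13, -2.75) = -12

-12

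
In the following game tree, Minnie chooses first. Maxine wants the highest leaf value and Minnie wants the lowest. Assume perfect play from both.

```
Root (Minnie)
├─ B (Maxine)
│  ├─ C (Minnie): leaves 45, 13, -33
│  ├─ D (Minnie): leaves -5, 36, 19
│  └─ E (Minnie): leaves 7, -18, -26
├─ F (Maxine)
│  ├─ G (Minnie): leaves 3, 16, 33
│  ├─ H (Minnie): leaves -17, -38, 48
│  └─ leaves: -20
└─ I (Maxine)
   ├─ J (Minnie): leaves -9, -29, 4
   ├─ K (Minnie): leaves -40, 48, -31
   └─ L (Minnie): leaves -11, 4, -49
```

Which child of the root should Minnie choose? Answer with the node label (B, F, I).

I

C (Minnie): min(45, 13, -33) = -33
D (Minnie): min(-5, 36, 19) = -5
E (Minnie): min(7, -18, -26) = -26
B (Maxine): max(-33, -5, -26) = -5
G (Minnie): min(3, 16, 33) = 3
H (Minnie): min(-17, -38, 48) = -38
F (Maxine): max(3, -38, -20) = 3
J (Minnie): min(-9, -29, 4) = -29
K (Minnie): min(-40, 48, -31) = -40
L (Minnie): min(-11, 4, -49) = -49
I (Maxine): max(-29, -40, -49) = -29
Root (Minnie): min(-5, 3, -29) = -29
Minnie picks the child with the lowest value: I (value -29).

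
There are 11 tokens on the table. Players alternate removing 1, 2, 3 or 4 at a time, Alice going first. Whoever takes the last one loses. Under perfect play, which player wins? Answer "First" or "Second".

Second

Compute winning (W) and losing (L) positions by backward induction:
i:   0  1  2  3  4  5  6  7  8  9 10 11
     W  L  W  W  W  W  L  W  W  W  W  L
Position 11 is L, so the second player wins.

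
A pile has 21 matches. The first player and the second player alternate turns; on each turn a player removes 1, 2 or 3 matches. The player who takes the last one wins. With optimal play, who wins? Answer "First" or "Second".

Compute winning (W) and losing (L) positions by backward induction:
i:   0  1  2  3  4  5  6  7  8  9 10 11 12 13 14 15 16 17 18 19 20 21
     L  W  W  W  L  W  W  W  L  W  W  W  L  W  W  W  L  W  W  W  L  W
Position 21 is W, so the first player wins.

First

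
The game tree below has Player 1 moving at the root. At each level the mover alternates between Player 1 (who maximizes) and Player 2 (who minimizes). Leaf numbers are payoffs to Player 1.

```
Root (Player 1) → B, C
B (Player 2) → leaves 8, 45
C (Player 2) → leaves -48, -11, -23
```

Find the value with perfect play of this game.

8

B (Player 2): min(8, 45) = 8
C (Player 2): min(-48, -11, -23) = -48
Root (Player 1): max(8, -48) = 8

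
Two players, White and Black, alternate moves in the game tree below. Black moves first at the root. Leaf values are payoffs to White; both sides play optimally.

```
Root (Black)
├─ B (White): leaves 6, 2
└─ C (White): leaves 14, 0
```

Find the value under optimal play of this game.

6

B (White): max(6, 2) = 6
C (White): max(14, 0) = 14
Root (Black): min(6, 14) = 6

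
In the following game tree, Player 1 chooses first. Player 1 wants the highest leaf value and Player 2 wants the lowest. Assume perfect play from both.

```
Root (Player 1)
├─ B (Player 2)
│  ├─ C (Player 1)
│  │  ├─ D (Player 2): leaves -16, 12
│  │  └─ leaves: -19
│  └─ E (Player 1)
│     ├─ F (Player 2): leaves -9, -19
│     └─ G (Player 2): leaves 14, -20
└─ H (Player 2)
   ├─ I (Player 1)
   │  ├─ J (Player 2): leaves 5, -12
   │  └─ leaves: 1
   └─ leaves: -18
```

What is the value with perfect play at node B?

-19

D: min(-16, 12) = -16
C: max(-16, -19) = -16
F: min(-9, -19) = -19
G: min(14, -20) = -20
E: max(-19, -20) = -19
B: min(-16, -19) = -19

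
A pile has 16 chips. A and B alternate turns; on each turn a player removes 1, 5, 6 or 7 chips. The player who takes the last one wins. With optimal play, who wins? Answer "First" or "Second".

Second

W/L table (W = player to move can force a win):
i:   0  1  2  3  4  5  6  7  8  9 10 11 12 13 14 15 16
     L  W  L  W  L  W  W  W  W  W  W  W  L  W  L  W  L
Position 16 is L, so the second player wins.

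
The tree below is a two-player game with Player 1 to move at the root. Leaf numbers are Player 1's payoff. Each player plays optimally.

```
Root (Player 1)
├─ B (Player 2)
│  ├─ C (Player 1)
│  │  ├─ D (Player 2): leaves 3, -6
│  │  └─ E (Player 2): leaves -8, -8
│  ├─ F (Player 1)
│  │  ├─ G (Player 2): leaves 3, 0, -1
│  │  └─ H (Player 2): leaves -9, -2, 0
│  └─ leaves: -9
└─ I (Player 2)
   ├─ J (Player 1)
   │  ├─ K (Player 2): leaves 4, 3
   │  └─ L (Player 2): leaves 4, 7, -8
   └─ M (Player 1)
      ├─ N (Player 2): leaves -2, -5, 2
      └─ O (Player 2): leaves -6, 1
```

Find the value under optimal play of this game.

D (Player 2): min(3, -6) = -6
E (Player 2): min(-8, -8) = -8
C (Player 1): max(-6, -8) = -6
G (Player 2): min(3, 0, -1) = -1
H (Player 2): min(-9, -2, 0) = -9
F (Player 1): max(-1, -9) = -1
B (Player 2): min(-6, -1, -9) = -9
K (Player 2): min(4, 3) = 3
L (Player 2): min(4, 7, -8) = -8
J (Player 1): max(3, -8) = 3
N (Player 2): min(-2, -5, 2) = -5
O (Player 2): min(-6, 1) = -6
M (Player 1): max(-5, -6) = -5
I (Player 2): min(3, -5) = -5
Root (Player 1): max(-9, -5) = -5

-5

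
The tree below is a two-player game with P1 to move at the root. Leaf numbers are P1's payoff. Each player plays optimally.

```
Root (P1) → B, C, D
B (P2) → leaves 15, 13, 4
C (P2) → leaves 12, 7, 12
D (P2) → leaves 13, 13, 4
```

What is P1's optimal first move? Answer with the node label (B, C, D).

B (P2): min(15, 13, 4) = 4
C (P2): min(12, 7, 12) = 7
D (P2): min(13, 13, 4) = 4
Root (P1): max(4, 7, 4) = 7
P1 picks the child with the highest value: C (value 7).

C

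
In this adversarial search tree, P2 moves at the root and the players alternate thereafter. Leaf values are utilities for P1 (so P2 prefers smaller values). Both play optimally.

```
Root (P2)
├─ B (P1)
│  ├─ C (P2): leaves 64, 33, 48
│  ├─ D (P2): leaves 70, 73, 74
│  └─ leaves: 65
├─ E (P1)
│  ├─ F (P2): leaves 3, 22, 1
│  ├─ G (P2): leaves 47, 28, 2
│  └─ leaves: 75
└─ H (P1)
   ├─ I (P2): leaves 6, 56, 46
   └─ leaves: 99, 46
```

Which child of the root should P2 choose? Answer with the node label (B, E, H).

C (P2): min(64, 33, 48) = 33
D (P2): min(70, 73, 74) = 70
B (P1): max(33, 70, 65) = 70
F (P2): min(3, 22, 1) = 1
G (P2): min(47, 28, 2) = 2
E (P1): max(1, 2, 75) = 75
I (P2): min(6, 56, 46) = 6
H (P1): max(6, 99, 46) = 99
Root (P2): min(70, 75, 99) = 70
P2 picks the child with the lowest value: B (value 70).

B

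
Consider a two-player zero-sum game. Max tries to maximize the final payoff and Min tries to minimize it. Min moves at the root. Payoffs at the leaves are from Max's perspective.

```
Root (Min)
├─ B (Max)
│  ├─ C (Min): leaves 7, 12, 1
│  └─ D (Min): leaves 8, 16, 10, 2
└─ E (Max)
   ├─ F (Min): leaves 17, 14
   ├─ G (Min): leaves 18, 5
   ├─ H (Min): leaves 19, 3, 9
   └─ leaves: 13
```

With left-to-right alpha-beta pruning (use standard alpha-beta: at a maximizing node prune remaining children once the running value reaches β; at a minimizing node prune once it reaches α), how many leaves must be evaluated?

C [α=-∞,β=+∞]: v=1
D [α=1,β=+∞]: v=2
B [α=-∞,β=+∞]: v=2
F [α=-∞,β=2]: v=14
E [α=-∞,β=2]: v=14 after child 1 ≥ β → β-cutoff, skip 3
Root [α=-∞,β=+∞]: v=2
Leaves evaluated: 9 of 15.

9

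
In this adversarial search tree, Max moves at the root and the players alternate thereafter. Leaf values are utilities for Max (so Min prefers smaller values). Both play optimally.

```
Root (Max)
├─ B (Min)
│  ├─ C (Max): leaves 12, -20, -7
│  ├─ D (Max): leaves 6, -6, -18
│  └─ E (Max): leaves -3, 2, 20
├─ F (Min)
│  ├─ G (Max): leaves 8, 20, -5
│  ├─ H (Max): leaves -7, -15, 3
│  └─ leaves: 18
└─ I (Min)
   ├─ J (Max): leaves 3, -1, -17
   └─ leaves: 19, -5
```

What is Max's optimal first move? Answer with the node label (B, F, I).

B

C (Max): max(12, -20, -7) = 12
D (Max): max(6, -6, -18) = 6
E (Max): max(-3, 2, 20) = 20
B (Min): min(12, 6, 20) = 6
G (Max): max(8, 20, -5) = 20
H (Max): max(-7, -15, 3) = 3
F (Min): min(20, 3, 18) = 3
J (Max): max(3, -1, -17) = 3
I (Min): min(3, 19, -5) = -5
Root (Max): max(6, 3, -5) = 6
Max picks the child with the highest value: B (value 6).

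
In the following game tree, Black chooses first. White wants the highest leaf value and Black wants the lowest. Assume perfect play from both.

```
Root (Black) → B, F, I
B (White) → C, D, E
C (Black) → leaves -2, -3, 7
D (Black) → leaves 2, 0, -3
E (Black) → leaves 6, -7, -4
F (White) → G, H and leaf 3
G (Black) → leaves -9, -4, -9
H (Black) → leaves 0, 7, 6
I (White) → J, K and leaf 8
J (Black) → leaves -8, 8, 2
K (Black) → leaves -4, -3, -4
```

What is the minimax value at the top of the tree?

-3

C (Black): min(-2, -3, 7) = -3
D (Black): min(2, 0, -3) = -3
E (Black): min(6, -7, -4) = -7
B (White): max(-3, -3, -7) = -3
G (Black): min(-9, -4, -9) = -9
H (Black): min(0, 7, 6) = 0
F (White): max(-9, 0, 3) = 3
J (Black): min(-8, 8, 2) = -8
K (Black): min(-4, -3, -4) = -4
I (White): max(-8, -4, 8) = 8
Root (Black): min(-3, 3, 8) = -3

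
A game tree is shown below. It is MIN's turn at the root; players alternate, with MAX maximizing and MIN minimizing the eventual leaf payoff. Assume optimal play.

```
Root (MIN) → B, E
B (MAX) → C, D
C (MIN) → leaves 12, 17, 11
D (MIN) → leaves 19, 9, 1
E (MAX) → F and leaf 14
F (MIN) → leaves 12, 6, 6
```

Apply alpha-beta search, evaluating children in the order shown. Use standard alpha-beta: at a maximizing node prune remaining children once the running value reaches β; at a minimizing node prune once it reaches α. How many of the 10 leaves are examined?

9

C [α=-∞,β=+∞]: v=11
D [α=11,β=+∞]: v=9 after child 2 ≤ α → α-cutoff, skip 1
B [α=-∞,β=+∞]: v=11
F [α=-∞,β=11]: v=6
E [α=-∞,β=11]: v=14
Root [α=-∞,β=+∞]: v=11
Leaves evaluated: 9 of 10.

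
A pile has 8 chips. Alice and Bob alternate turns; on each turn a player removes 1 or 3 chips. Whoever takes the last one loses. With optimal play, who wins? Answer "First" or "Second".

First

Mark each pile size as W (mover wins) or L (mover loses):
i:   0  1  2  3  4  5  6  7  8
     W  L  W  L  W  L  W  L  W
Position 8 is W, so the first player wins.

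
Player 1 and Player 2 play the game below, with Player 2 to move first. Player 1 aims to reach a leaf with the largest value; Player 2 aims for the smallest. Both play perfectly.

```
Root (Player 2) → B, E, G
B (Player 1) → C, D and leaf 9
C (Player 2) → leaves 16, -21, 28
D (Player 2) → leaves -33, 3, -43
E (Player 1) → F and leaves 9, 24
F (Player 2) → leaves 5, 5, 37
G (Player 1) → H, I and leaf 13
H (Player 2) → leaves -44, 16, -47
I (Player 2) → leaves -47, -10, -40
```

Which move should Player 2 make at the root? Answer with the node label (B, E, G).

C (Player 2): min(16, -21, 28) = -21
D (Player 2): min(-33, 3, -43) = -43
B (Player 1): max(-21, -43, 9) = 9
F (Player 2): min(5, 5, 37) = 5
E (Player 1): max(5, 9, 24) = 24
H (Player 2): min(-44, 16, -47) = -47
I (Player 2): min(-47, -10, -40) = -47
G (Player 1): max(-47, -47, 13) = 13
Root (Player 2): min(9, 24, 13) = 9
Player 2 picks the child with the lowest value: B (value 9).

B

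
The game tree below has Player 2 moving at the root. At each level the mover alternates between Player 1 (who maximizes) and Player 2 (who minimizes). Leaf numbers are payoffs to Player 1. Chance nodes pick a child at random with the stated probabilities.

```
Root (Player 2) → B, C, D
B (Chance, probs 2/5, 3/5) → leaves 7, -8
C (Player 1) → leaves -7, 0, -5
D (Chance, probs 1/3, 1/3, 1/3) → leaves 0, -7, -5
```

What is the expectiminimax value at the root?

B (Chance): 2/5·7 + 3/5·-8 = -2
C (Player 1): max(-7, 0, -5) = 0
D (Chance): 1/3·0 + 1/3·-7 + 1/3·-5 = -4
Root (Player 2): min(-2, 0, -4) = -4

-4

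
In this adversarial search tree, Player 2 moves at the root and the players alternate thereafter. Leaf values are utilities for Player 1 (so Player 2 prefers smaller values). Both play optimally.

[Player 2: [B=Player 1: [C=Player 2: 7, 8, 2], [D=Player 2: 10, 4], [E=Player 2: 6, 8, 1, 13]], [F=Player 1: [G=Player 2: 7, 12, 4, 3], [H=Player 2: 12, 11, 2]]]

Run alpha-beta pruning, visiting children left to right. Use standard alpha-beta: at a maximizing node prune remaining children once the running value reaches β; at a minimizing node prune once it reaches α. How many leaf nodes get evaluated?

C [α=-∞,β=+∞]: v=2
D [α=2,β=+∞]: v=4
E [α=4,β=+∞]: v=1 after child 3 ≤ α → α-cutoff, skip 1
B [α=-∞,β=+∞]: v=4
G [α=-∞,β=4]: v=3
H [α=3,β=4]: v=2
F [α=-∞,β=4]: v=3
Root [α=-∞,β=+∞]: v=3
Leaves evaluated: 15 of 16.

15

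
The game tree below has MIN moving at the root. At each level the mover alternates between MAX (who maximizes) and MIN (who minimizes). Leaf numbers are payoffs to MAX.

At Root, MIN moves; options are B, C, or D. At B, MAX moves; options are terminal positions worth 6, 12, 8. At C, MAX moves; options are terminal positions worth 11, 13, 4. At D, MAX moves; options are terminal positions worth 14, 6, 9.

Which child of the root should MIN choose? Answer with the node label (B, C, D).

B

B (MAX): max(6, 12, 8) = 12
C (MAX): max(11, 13, 4) = 13
D (MAX): max(14, 6, 9) = 14
Root (MIN): min(12, 13, 14) = 12
MIN picks the child with the lowest value: B (value 12).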